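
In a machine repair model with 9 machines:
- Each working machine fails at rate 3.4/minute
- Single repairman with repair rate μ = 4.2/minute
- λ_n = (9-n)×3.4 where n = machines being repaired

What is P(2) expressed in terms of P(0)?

P(2)/P(0) = ∏_{i=0}^{2-1} λ_i/μ_{i+1}
= (9-0)×3.4/4.2 × (9-1)×3.4/4.2
= 47.1837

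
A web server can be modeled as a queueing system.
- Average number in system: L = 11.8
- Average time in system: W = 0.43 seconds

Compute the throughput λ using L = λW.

Little's Law: L = λW, so λ = L/W
λ = 11.8/0.43 = 27.4419 requests/second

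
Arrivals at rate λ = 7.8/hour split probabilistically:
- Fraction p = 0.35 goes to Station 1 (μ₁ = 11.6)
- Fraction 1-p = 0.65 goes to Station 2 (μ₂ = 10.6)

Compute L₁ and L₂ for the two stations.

Effective rates: λ₁ = 7.8×0.35 = 2.73, λ₂ = 7.8×0.65 = 5.07
Station 1: ρ₁ = 2.73/11.6 = 0.23534, L₁ = ρ₁/(1-ρ₁) = 0.23534/(1-0.23534) = 0.3078
Station 2: ρ₂ = 5.07/10.6 = 0.4783, L₂ = ρ₂/(1-ρ₂) = 0.4783/(1-0.4783) = 0.9168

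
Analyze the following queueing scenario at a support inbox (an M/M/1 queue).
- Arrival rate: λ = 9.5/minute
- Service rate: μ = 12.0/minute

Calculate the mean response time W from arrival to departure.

First, compute utilization: ρ = λ/μ = 9.5/12.0 = 0.7917
For M/M/1: W = 1/(μ-λ)
W = 1/(12.0-9.5) = 1/2.50
W = 0.4000 minutes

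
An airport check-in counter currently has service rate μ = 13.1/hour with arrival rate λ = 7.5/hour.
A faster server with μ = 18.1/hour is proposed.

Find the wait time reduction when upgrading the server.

System 1: ρ₁ = 7.5/13.1 = 0.5725, W₁ = 1/(13.1-7.5) = 0.17857
System 2: ρ₂ = 7.5/18.1 = 0.4144, W₂ = 1/(18.1-7.5) = 0.094340
Improvement: (W₁-W₂)/W₁ = (0.17857-0.094340)/0.17857 = 47.17%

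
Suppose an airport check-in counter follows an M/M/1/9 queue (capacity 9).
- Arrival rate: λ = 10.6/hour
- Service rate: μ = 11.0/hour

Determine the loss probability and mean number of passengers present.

ρ = λ/μ = 10.6/11.0 = 0.96364
P₀ = (1-ρ)/(1-ρ^(K+1)) = (1-0.96364)/(1-0.96364^10) = 0.03636/0.3095 = 0.1175
P_K = P₀×ρ^K = 0.11747 × 0.96364^9 = 0.11747 × 0.71653 = 0.08417
Blocking probability P_9 = 0.08417 (8.42%)
L = ρ[1 - (K+1)ρ^K + Kρ^(K+1)] / [(1-ρ)(1-ρ^(K+1))]
L = 0.96364 × (1 - 10×0.716528 + 9×0.690475) / ((1 - 0.96364) × (1 - 0.690475)) = 4.1951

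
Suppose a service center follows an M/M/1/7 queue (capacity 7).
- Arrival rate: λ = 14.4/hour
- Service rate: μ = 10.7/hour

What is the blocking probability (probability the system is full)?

ρ = λ/μ = 14.4/10.7 = 1.34579
P₀ = (1-ρ)/(1-ρ^(K+1)) = (1-1.34579)/(1-1.34579^8) = -0.3458/-9.7602 = 0.03543
P_K = P₀×ρ^K = 0.03543 × 1.34579^7 = 0.03543 × 7.9954 = 0.2833
Blocking probability = 28.33%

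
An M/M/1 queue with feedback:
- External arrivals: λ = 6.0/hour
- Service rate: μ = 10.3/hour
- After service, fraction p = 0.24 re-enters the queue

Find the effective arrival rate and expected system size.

Effective arrival rate: λ_eff = λ/(1-p) = 6.0/(1-0.24) = 6.0/0.76 = 7.8947
ρ = λ_eff/μ = 7.8947/10.3 = 0.76648
L = ρ/(1-ρ) = 0.76648/(1-0.76648) = 3.2823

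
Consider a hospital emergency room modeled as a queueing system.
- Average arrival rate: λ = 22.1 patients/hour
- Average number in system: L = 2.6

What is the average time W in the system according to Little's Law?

Little's Law: L = λW, so W = L/λ
W = 2.6/22.1 = 0.1176 hours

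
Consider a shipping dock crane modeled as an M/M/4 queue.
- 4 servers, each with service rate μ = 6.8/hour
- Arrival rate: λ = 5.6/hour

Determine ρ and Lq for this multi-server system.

Traffic intensity: ρ = λ/(cμ) = 5.6/(4×6.8) = 0.2059
Since ρ = 0.2059 < 1, system is stable.
Offered load a = λ/μ = cρ = 5.6/6.8 = 0.8235
P₀ = [ Σₙ₌₀^3 aⁿ/n! + a^4/(4!(1-ρ)) ]⁻¹
Σ = a^0/0! + a^1/1! + a^2/2! + a^3/3! = 1.0000 + 0.8235 + 0.3391 + 0.09309 = 2.2557
a^4/(4!(1-ρ)) = 0.45996/(24 × 0.79412) = 0.02413
P₀ = 1/(2.2557 + 0.02413) = 0.4386
Lq = P₀·a^4·ρ / (4!(1-ρ)²) = 0.43863 × 0.45996 × 0.20588 / (24 × 0.63062) = 0.002744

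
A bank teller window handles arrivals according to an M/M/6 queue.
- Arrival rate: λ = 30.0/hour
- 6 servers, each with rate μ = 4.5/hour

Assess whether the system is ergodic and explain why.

Stability requires ρ = λ/(cμ) < 1
ρ = 30.0/(6 × 4.5) = 30.0/27.00 = 1.1111
Since 1.1111 ≥ 1, the system is UNSTABLE.
Need c > λ/μ = 30.0/4.5 = 6.67.
Minimum servers needed: c = 7.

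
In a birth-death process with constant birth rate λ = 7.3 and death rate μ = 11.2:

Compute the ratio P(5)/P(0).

For constant rates: P(n)/P(0) = (λ/μ)^n
P(5)/P(0) = (7.3/11.2)^5 = 0.6518^5 = 0.1176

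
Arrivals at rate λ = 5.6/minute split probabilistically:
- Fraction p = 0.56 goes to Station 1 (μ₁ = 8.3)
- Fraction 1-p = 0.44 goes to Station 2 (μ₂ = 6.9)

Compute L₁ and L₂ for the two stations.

Effective rates: λ₁ = 5.6×0.56 = 3.136, λ₂ = 5.6×0.44 = 2.464
Station 1: ρ₁ = 3.136/8.3 = 0.37783, L₁ = ρ₁/(1-ρ₁) = 0.37783/(1-0.37783) = 0.6073
Station 2: ρ₂ = 2.464/6.9 = 0.3571, L₂ = ρ₂/(1-ρ₂) = 0.3571/(1-0.3571) = 0.5555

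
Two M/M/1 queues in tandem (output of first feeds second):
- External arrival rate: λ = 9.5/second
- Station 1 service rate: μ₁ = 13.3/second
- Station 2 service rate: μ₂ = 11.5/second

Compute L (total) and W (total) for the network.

By Jackson's theorem, each station behaves as independent M/M/1.
Station 1: ρ₁ = 9.5/13.3 = 0.7143, L₁ = ρ₁/(1-ρ₁) = λ/(μ₁-λ) = 9.5/3.80 = 2.5000
Station 2: ρ₂ = 9.5/11.5 = 0.8261, L₂ = ρ₂/(1-ρ₂) = λ/(μ₂-λ) = 9.5/2.00 = 4.7500
Total: L = L₁ + L₂ = 2.5000 + 4.7500 = 7.2500
W = L/λ = 7.2500/9.5 = 0.7632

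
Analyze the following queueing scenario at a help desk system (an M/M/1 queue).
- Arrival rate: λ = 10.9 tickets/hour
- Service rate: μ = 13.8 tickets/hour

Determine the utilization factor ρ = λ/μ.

Server utilization: ρ = λ/μ
ρ = 10.9/13.8 = 0.7899
The server is busy 78.99% of the time.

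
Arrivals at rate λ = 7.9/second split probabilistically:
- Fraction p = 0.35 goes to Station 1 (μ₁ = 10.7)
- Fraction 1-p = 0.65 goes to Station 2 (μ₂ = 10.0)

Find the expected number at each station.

Effective rates: λ₁ = 7.9×0.35 = 2.765, λ₂ = 7.9×0.65 = 5.135
Station 1: ρ₁ = 2.765/10.7 = 0.25841, L₁ = ρ₁/(1-ρ₁) = 0.25841/(1-0.25841) = 0.3485
Station 2: ρ₂ = 5.135/10.0 = 0.5135, L₂ = ρ₂/(1-ρ₂) = 0.5135/(1-0.5135) = 1.0555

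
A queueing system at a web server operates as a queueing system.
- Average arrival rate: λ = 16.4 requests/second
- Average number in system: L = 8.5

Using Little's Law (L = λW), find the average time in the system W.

Little's Law: L = λW, so W = L/λ
W = 8.5/16.4 = 0.5183 seconds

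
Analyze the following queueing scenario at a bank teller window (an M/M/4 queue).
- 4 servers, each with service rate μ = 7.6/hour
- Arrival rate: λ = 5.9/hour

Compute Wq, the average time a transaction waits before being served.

Traffic intensity: ρ = λ/(cμ) = 5.9/(4×7.6) = 0.1941
Since ρ = 0.1941 < 1, system is stable.
Offered load a = λ/μ = cρ = 5.9/7.6 = 0.7763
P₀ = [ Σₙ₌₀^3 aⁿ/n! + a^4/(4!(1-ρ)) ]⁻¹
Σ = a^0/0! + a^1/1! + a^2/2! + a^3/3! = 1.0000 + 0.7763 + 0.3013 + 0.07798 = 2.1556
a^4/(4!(1-ρ)) = 0.3632/(24 × 0.8059) = 0.01878
P₀ = 1/(2.1556 + 0.01878) = 0.4599
Lq = P₀·a^4·ρ / (4!(1-ρ)²) = 0.4599 × 0.3632 × 0.1941 / (24 × 0.6495) = 0.002080
Wq = Lq/λ = 0.002080/5.9 = 0.0003525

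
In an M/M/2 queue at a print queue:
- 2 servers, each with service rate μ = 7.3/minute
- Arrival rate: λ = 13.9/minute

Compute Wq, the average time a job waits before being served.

Traffic intensity: ρ = λ/(cμ) = 13.9/(2×7.3) = 0.9521
Since ρ = 0.9521 < 1, system is stable.
Offered load a = λ/μ = cρ = 13.9/7.3 = 1.9041
P₀ = [ Σₙ₌₀^1 aⁿ/n! + a^2/(2!(1-ρ)) ]⁻¹
Σ = a^0/0! + a^1/1! = 1.0000 + 1.9041 = 2.9041
a^2/(2!(1-ρ)) = 3.625633/(2 × 0.04794521) = 37.8102
P₀ = 1/(2.9041 + 37.8102) = 0.02456
Lq = P₀·a^2·ρ / (2!(1-ρ)²) = 0.0245614 × 3.62563 × 0.952055 / (2 × 0.00229874) = 18.4408
Wq = Lq/λ = 18.4408/13.9 = 1.3267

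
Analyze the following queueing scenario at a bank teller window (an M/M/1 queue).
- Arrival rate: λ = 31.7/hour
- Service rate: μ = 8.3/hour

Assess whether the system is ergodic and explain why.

Stability requires ρ = λ/(cμ) < 1
ρ = 31.7/(1 × 8.3) = 31.7/8.30 = 3.8193
Since 3.8193 ≥ 1, the system is UNSTABLE.
Queue grows without bound. Need μ > λ = 31.7.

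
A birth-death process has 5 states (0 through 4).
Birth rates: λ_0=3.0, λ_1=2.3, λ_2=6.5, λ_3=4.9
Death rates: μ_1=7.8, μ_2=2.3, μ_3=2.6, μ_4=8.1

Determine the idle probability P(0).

Ratios P(n)/P(0) = (λ₀···λₙ₋₁)/(μ₁···μₙ):
P(1)/P(0) = (3.0)/(7.8) = 0.3846
P(2)/P(0) = (3.0×2.3)/(7.8×2.3) = 0.3846
P(3)/P(0) = (3.0×2.3×6.5)/(7.8×2.3×2.6) = 0.9615
P(4)/P(0) = (3.0×2.3×6.5×4.9)/(7.8×2.3×2.6×8.1) = 0.5817

Normalization: ∑ P(n) = 1
P(0) × (1.0000 + 0.3846 + 0.3846 + 0.9615 + 0.5817) = 1
P(0) × 3.3124 = 1
P(0) = 1/3.3124 = 0.3019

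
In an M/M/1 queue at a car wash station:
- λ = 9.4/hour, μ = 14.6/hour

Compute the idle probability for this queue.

ρ = λ/μ = 9.4/14.6 = 0.6438
P(0) = 1 - ρ = 1 - 0.6438 = 0.3562
The server is idle 35.62% of the time.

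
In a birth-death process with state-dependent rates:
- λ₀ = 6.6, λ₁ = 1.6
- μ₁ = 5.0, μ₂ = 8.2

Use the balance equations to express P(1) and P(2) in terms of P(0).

Balance equations:
State 0: λ₀P₀ = μ₁P₁ → P₁ = (λ₀/μ₁)P₀ = (6.6/5.0)P₀ = 1.3200P₀
State 1: P₂ = (λ₀λ₁)/(μ₁μ₂)P₀ = (6.6×1.6)/(5.0×8.2)P₀ = 0.2576P₀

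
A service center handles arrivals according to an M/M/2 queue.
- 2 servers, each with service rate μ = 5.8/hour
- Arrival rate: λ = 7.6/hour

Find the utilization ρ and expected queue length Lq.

Traffic intensity: ρ = λ/(cμ) = 7.6/(2×5.8) = 0.6552
Since ρ = 0.6552 < 1, system is stable.
Offered load a = λ/μ = cρ = 7.6/5.8 = 1.3103
P₀ = [ Σₙ₌₀^1 aⁿ/n! + a^2/(2!(1-ρ)) ]⁻¹
Σ = a^0/0! + a^1/1! = 1.0000 + 1.3103 = 2.3103
a^2/(2!(1-ρ)) = 1.717004/(2 × 0.3448276) = 2.4897
P₀ = 1/(2.3103 + 2.4897) = 0.2083
Lq = P₀·a^2·ρ / (2!(1-ρ)²) = 0.208333 × 1.71700 × 0.655172 / (2 × 0.118906) = 0.9855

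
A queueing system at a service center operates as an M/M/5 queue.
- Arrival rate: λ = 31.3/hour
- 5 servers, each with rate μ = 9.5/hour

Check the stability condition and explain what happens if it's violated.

Stability requires ρ = λ/(cμ) < 1
ρ = 31.3/(5 × 9.5) = 31.3/47.50 = 0.6589
Since 0.6589 < 1, the system is STABLE.
The servers are busy 65.89% of the time.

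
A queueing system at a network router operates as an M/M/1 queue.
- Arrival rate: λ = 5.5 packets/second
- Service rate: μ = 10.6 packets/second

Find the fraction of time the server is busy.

Server utilization: ρ = λ/μ
ρ = 5.5/10.6 = 0.5189
The server is busy 51.89% of the time.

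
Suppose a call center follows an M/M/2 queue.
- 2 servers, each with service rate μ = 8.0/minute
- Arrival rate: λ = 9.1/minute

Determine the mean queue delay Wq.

Traffic intensity: ρ = λ/(cμ) = 9.1/(2×8.0) = 0.5687
Since ρ = 0.5687 < 1, system is stable.
Offered load a = λ/μ = cρ = 9.1/8.0 = 1.1375
P₀ = [ Σₙ₌₀^1 aⁿ/n! + a^2/(2!(1-ρ)) ]⁻¹
Σ = a^0/0! + a^1/1! = 1.0000 + 1.1375 = 2.1375
a^2/(2!(1-ρ)) = 1.2939/(2 × 0.43125) = 1.5002
P₀ = 1/(2.1375 + 1.5002) = 0.2749
Lq = P₀·a^2·ρ / (2!(1-ρ)²) = 0.27490 × 1.2939 × 0.56875 / (2 × 0.18598) = 0.5439
Wq = Lq/λ = 0.5439/9.1 = 0.05977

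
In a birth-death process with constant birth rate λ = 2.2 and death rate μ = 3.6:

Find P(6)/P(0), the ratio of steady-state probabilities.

For constant rates: P(n)/P(0) = (λ/μ)^n
P(6)/P(0) = (2.2/3.6)^6 = 0.61111^6 = 0.05209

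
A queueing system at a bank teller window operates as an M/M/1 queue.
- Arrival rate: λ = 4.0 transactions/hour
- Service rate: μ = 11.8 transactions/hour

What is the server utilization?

Server utilization: ρ = λ/μ
ρ = 4.0/11.8 = 0.3390
The server is busy 33.90% of the time.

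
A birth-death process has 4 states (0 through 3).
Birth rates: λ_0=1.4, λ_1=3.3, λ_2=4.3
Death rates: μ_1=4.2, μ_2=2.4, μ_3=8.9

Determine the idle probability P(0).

Ratios P(n)/P(0) = (λ₀···λₙ₋₁)/(μ₁···μₙ):
P(1)/P(0) = (1.4)/(4.2) = 0.33333
P(2)/P(0) = (1.4×3.3)/(4.2×2.4) = 0.45833
P(3)/P(0) = (1.4×3.3×4.3)/(4.2×2.4×8.9) = 0.22144

Normalization: ∑ P(n) = 1
P(0) × (1.0000 + 0.33333 + 0.45833 + 0.22144) = 1
P(0) × 2.0131 = 1
P(0) = 1/2.0131 = 0.4967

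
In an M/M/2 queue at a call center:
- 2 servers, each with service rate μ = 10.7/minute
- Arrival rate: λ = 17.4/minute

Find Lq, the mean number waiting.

Traffic intensity: ρ = λ/(cμ) = 17.4/(2×10.7) = 0.8131
Since ρ = 0.8131 < 1, system is stable.
Offered load a = λ/μ = cρ = 17.4/10.7 = 1.6262
P₀ = [ Σₙ₌₀^1 aⁿ/n! + a^2/(2!(1-ρ)) ]⁻¹
Σ = a^0/0! + a^1/1! = 1.0000 + 1.6262 = 2.6262
a^2/(2!(1-ρ)) = 2.64442/(2 × 0.186916) = 7.0738
P₀ = 1/(2.6262 + 7.0738) = 0.1031
Lq = P₀·a^2·ρ / (2!(1-ρ)²) = 0.1031 × 2.6444 × 0.8131 / (2 × 0.03494) = 3.1723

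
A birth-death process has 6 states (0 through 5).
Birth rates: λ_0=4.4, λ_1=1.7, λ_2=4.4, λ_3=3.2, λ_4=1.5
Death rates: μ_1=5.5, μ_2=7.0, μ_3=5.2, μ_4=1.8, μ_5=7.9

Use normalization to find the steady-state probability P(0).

Ratios P(n)/P(0) = (λ₀···λₙ₋₁)/(μ₁···μₙ):
P(1)/P(0) = (4.4)/(5.5) = 0.80000
P(2)/P(0) = (4.4×1.7)/(5.5×7.0) = 0.19429
P(3)/P(0) = (4.4×1.7×4.4)/(5.5×7.0×5.2) = 0.16440
P(4)/P(0) = (4.4×1.7×4.4×3.2)/(5.5×7.0×5.2×1.8) = 0.29226
P(5)/P(0) = (4.4×1.7×4.4×3.2×1.5)/(5.5×7.0×5.2×1.8×7.9) = 0.055492

Normalization: ∑ P(n) = 1
P(0) × (1.0000 + 0.80000 + 0.19429 + 0.16440 + 0.29226 + 0.055492) = 1
P(0) × 2.5064 = 1
P(0) = 1/2.5064 = 0.3990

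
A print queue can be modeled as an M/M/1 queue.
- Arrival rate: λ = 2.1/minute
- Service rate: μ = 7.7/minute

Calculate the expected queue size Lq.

ρ = λ/μ = 2.1/7.7 = 0.2727
For M/M/1: Lq = λ²/(μ(μ-λ))
Lq = 4.41/(7.7 × 5.60)
Lq = 0.1023 jobs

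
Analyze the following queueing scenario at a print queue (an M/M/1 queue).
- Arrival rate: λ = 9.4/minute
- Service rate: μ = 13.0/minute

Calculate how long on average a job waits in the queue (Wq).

First, compute utilization: ρ = λ/μ = 9.4/13.0 = 0.7231
For M/M/1: Wq = λ/(μ(μ-λ))
Wq = 9.4/(13.0 × (13.0-9.4))
Wq = 9.4/(13.0 × 3.60)
Wq = 0.2009 minutes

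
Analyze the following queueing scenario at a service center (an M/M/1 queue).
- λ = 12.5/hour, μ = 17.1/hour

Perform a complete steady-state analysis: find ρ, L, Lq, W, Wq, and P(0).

Step 1: ρ = λ/μ = 12.5/17.1 = 0.7310
Step 2: L = λ/(μ-λ) = 12.5/4.60 = 2.7174
Step 3: Lq = λ²/(μ(μ-λ)) = 156.25/(17.1×4.60) = 1.9864
Step 4: W = 1/(μ-λ) = 1/4.60 = 0.21739
Step 5: Wq = λ/(μ(μ-λ)) = 12.5/(17.1×4.60) = 0.1589
Step 6: P(0) = 1-ρ = 0.2690
Verify: L = λW = 12.5×0.21739 = 2.7174 ✔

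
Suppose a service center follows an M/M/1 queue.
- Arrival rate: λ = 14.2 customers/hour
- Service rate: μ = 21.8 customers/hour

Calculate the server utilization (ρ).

Server utilization: ρ = λ/μ
ρ = 14.2/21.8 = 0.6514
The server is busy 65.14% of the time.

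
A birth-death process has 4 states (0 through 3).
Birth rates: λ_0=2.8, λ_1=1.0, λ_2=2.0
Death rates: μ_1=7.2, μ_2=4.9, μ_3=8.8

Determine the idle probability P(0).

Ratios P(n)/P(0) = (λ₀···λₙ₋₁)/(μ₁···μₙ):
P(1)/P(0) = (2.8)/(7.2) = 0.3889
P(2)/P(0) = (2.8×1.0)/(7.2×4.9) = 0.07937
P(3)/P(0) = (2.8×1.0×2.0)/(7.2×4.9×8.8) = 0.01804

Normalization: ∑ P(n) = 1
P(0) × (1.0000 + 0.3889 + 0.07937 + 0.01804) = 1
P(0) × 1.4863 = 1
P(0) = 1/1.4863 = 0.6728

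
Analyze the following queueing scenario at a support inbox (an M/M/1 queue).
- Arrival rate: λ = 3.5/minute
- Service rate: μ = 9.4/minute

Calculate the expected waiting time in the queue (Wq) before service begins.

First, compute utilization: ρ = λ/μ = 3.5/9.4 = 0.3723
For M/M/1: Wq = λ/(μ(μ-λ))
Wq = 3.5/(9.4 × (9.4-3.5))
Wq = 3.5/(9.4 × 5.90)
Wq = 0.06311 minutes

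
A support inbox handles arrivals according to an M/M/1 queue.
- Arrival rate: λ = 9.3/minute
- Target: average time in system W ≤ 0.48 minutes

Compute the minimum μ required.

For M/M/1: W = 1/(μ-λ)
Need W ≤ 0.48, so 1/(μ-λ) ≤ 0.48
μ - λ ≥ 1/0.48 = 2.0833
μ ≥ 9.3 + 2.0833 = 11.3833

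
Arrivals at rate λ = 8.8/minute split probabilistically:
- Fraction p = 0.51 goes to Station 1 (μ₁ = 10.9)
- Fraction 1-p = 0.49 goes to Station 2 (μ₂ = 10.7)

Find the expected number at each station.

Effective rates: λ₁ = 8.8×0.51 = 4.488, λ₂ = 8.8×0.49 = 4.312
Station 1: ρ₁ = 4.488/10.9 = 0.41174, L₁ = ρ₁/(1-ρ₁) = 0.41174/(1-0.41174) = 0.6999
Station 2: ρ₂ = 4.312/10.7 = 0.4030, L₂ = ρ₂/(1-ρ₂) = 0.4030/(1-0.4030) = 0.6750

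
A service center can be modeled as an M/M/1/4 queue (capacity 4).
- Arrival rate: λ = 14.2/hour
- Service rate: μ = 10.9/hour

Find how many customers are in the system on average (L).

ρ = λ/μ = 14.2/10.9 = 1.3028
P₀ = (1-ρ)/(1-ρ^(K+1)) = (1-1.3028)/(1-1.3028^5) = -0.3028/-2.7531 = 0.1100
P_K = P₀×ρ^K = 0.109986 × 1.3028^4 = 0.109986 × 2.88079 = 0.3168
L = ρ[1 - (K+1)ρ^K + Kρ^(K+1)] / [(1-ρ)(1-ρ^(K+1))]
L = 1.3028 × (1 - 5×2.8808 + 4×3.7531) / ((1 - 1.3028) × (1 - 3.7531)) = 2.5136 customers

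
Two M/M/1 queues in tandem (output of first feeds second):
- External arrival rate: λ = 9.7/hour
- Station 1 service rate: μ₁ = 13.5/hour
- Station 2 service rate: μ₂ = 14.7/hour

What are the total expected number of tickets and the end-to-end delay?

By Jackson's theorem, each station behaves as independent M/M/1.
Station 1: ρ₁ = 9.7/13.5 = 0.7185, L₁ = ρ₁/(1-ρ₁) = λ/(μ₁-λ) = 9.7/3.80 = 2.5526
Station 2: ρ₂ = 9.7/14.7 = 0.6599, L₂ = ρ₂/(1-ρ₂) = λ/(μ₂-λ) = 9.7/5.00 = 1.9400
Total: L = L₁ + L₂ = 2.5526 + 1.9400 = 4.4926
W = L/λ = 4.4926/9.7 = 0.4632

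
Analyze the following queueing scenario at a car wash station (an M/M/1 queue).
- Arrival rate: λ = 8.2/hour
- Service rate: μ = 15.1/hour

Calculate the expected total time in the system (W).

First, compute utilization: ρ = λ/μ = 8.2/15.1 = 0.5430
For M/M/1: W = 1/(μ-λ)
W = 1/(15.1-8.2) = 1/6.90
W = 0.1449 hours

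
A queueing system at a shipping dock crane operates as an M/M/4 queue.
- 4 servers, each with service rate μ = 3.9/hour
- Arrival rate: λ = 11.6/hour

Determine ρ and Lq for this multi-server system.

Traffic intensity: ρ = λ/(cμ) = 11.6/(4×3.9) = 0.7436
Since ρ = 0.7436 < 1, system is stable.
Offered load a = λ/μ = cρ = 11.6/3.9 = 2.9744
P₀ = [ Σₙ₌₀^3 aⁿ/n! + a^4/(4!(1-ρ)) ]⁻¹
Σ = a^0/0! + a^1/1! + a^2/2! + a^3/3! = 1.0000 + 2.9744 + 4.4234 + 4.3856 = 12.7834
a^4/(4!(1-ρ)) = 78.26607/(24 × 0.2564103) = 12.7182
P₀ = 1/(12.7834 + 12.7182) = 0.03921
Lq = P₀·a^4·ρ / (4!(1-ρ)²) = 0.039213 × 78.2661 × 0.74359 / (24 × 0.065746) = 1.4463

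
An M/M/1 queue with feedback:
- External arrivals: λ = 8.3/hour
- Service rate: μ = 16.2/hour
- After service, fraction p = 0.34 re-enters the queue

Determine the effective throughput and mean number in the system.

Effective arrival rate: λ_eff = λ/(1-p) = 8.3/(1-0.34) = 8.3/0.66 = 12.5758
ρ = λ_eff/μ = 12.5758/16.2 = 0.77628
L = ρ/(1-ρ) = 0.77628/(1-0.77628) = 3.4699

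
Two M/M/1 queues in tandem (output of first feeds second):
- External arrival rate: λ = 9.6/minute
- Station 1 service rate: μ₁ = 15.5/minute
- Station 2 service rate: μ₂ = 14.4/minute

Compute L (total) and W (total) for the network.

By Jackson's theorem, each station behaves as independent M/M/1.
Station 1: ρ₁ = 9.6/15.5 = 0.6194, L₁ = ρ₁/(1-ρ₁) = λ/(μ₁-λ) = 9.6/5.90 = 1.6271
Station 2: ρ₂ = 9.6/14.4 = 0.6667, L₂ = ρ₂/(1-ρ₂) = λ/(μ₂-λ) = 9.6/4.80 = 2.0000
Total: L = L₁ + L₂ = 1.6271 + 2.0000 = 3.6271
W = L/λ = 3.6271/9.6 = 0.3778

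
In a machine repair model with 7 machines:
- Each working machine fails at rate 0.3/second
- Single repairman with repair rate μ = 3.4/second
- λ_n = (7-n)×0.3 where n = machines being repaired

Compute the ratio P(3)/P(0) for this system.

P(3)/P(0) = ∏_{i=0}^{3-1} λ_i/μ_{i+1}
= (7-0)×0.3/3.4 × (7-1)×0.3/3.4 × (7-2)×0.3/3.4
= 0.1443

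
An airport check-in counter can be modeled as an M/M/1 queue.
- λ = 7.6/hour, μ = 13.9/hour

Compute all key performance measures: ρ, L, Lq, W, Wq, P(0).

Step 1: ρ = λ/μ = 7.6/13.9 = 0.5468
Step 2: L = λ/(μ-λ) = 7.6/6.30 = 1.2063
Step 3: Lq = λ²/(μ(μ-λ)) = 57.76/(13.9×6.30) = 0.6596
Step 4: W = 1/(μ-λ) = 1/6.30 = 0.15873
Step 5: Wq = λ/(μ(μ-λ)) = 7.6/(13.9×6.30) = 0.08679
Step 6: P(0) = 1-ρ = 0.4532
Verify: L = λW = 7.6×0.15873 = 1.2063 ✔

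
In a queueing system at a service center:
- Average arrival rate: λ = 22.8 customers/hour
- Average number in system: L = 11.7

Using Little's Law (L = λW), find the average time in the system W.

Little's Law: L = λW, so W = L/λ
W = 11.7/22.8 = 0.5132 hours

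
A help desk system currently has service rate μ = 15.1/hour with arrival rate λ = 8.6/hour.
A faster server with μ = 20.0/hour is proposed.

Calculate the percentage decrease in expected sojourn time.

System 1: ρ₁ = 8.6/15.1 = 0.5695, W₁ = 1/(15.1-8.6) = 0.15385
System 2: ρ₂ = 8.6/20.0 = 0.4300, W₂ = 1/(20.0-8.6) = 0.087719
Improvement: (W₁-W₂)/W₁ = (0.15385-0.087719)/0.15385 = 42.98%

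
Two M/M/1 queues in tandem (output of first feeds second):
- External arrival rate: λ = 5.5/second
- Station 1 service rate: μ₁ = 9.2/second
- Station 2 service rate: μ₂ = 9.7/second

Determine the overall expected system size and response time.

By Jackson's theorem, each station behaves as independent M/M/1.
Station 1: ρ₁ = 5.5/9.2 = 0.5978, L₁ = ρ₁/(1-ρ₁) = λ/(μ₁-λ) = 5.5/3.70 = 1.4865
Station 2: ρ₂ = 5.5/9.7 = 0.5670, L₂ = ρ₂/(1-ρ₂) = λ/(μ₂-λ) = 5.5/4.20 = 1.3095
Total: L = L₁ + L₂ = 1.4865 + 1.3095 = 2.7960
W = L/λ = 2.7960/5.5 = 0.5084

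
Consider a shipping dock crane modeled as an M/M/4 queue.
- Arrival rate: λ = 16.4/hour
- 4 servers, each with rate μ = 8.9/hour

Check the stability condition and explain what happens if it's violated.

Stability requires ρ = λ/(cμ) < 1
ρ = 16.4/(4 × 8.9) = 16.4/35.60 = 0.4607
Since 0.4607 < 1, the system is STABLE.
The servers are busy 46.07% of the time.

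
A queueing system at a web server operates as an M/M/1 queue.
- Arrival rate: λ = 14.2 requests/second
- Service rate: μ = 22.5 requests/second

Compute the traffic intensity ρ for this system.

Server utilization: ρ = λ/μ
ρ = 14.2/22.5 = 0.6311
The server is busy 63.11% of the time.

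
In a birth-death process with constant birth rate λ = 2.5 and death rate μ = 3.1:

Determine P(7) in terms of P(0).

For constant rates: P(n)/P(0) = (λ/μ)^n
P(7)/P(0) = (2.5/3.1)^7 = 0.80645^7 = 0.2218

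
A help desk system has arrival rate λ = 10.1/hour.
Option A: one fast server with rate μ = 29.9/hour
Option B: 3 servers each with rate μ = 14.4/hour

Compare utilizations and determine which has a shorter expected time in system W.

Option A: single server μ = 29.9 (M/M/1)
  ρ_A = 10.1/29.9 = 0.3378
  W_A = 1/(μ-λ) = 1/(29.9-10.1) = 1/19.80 = 0.05051

Option B: 3 servers μ = 14.4 (M/M/3)
  ρ_B = λ/(cμ) = 10.1/(3×14.4) = 0.2338
  Offered load a = λ/μ = cρ = 10.1/14.4 = 0.7014
  P₀ = [ Σₙ₌₀^2 aⁿ/n! + a^3/(3!(1-ρ)) ]⁻¹
  Σ = a^0/0! + a^1/1! + a^2/2! = 1.0000 + 0.7014 + 0.2460 = 1.9474
  a^3/(3!(1-ρ)) = 0.34505/(6 × 0.76620) = 0.07506
  P₀ = 1/(1.94736 + 0.0750553) = 0.4945
  Lq = P₀·a^3·ρ / (3!(1-ρ)²) = 0.4945 × 0.3450 × 0.2338 / (6 × 0.5871) = 0.01132
  Wq_B = Lq/λ = 0.011324/10.1 = 0.0011212
  W_B = Wq_B + 1/μ = 0.0011212 + 0.069444 = 0.07057

Since W_A = 0.05051 < W_B = 0.07057, Option A (single fast server) has the shorter time in system.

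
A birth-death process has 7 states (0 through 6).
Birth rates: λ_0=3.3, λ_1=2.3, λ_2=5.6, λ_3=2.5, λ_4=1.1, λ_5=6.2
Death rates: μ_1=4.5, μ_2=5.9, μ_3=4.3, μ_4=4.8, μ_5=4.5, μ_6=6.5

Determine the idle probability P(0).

Ratios P(n)/P(0) = (λ₀···λₙ₋₁)/(μ₁···μₙ):
P(1)/P(0) = (3.3)/(4.5) = 0.7333
P(2)/P(0) = (3.3×2.3)/(4.5×5.9) = 0.2859
P(3)/P(0) = (3.3×2.3×5.6)/(4.5×5.9×4.3) = 0.3723
P(4)/P(0) = (3.3×2.3×5.6×2.5)/(4.5×5.9×4.3×4.8) = 0.1939
P(5)/P(0) = (3.3×2.3×5.6×2.5×1.1)/(4.5×5.9×4.3×4.8×4.5) = 0.04740
P(6)/P(0) = (3.3×2.3×5.6×2.5×1.1×6.2)/(4.5×5.9×4.3×4.8×4.5×6.5) = 0.04521

Normalization: ∑ P(n) = 1
P(0) × (1.0000 + 0.7333 + 0.2859 + 0.3723 + 0.1939 + 0.04740 + 0.04521) = 1
P(0) × 2.6780 = 1
P(0) = 1/2.6780 = 0.3734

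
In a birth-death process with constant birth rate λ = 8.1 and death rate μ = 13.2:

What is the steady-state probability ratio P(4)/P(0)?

For constant rates: P(n)/P(0) = (λ/μ)^n
P(4)/P(0) = (8.1/13.2)^4 = 0.6136^4 = 0.1418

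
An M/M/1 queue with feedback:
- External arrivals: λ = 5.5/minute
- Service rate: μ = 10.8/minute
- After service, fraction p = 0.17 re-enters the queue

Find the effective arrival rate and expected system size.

Effective arrival rate: λ_eff = λ/(1-p) = 5.5/(1-0.17) = 5.5/0.83 = 6.62651
ρ = λ_eff/μ = 6.62651/10.8 = 0.61357
L = ρ/(1-ρ) = 0.61357/(1-0.61357) = 1.5878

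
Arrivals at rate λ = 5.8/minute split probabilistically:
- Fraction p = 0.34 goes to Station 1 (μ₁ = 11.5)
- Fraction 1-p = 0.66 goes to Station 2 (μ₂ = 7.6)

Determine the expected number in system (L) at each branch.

Effective rates: λ₁ = 5.8×0.34 = 1.972, λ₂ = 5.8×0.66 = 3.828
Station 1: ρ₁ = 1.972/11.5 = 0.1715, L₁ = ρ₁/(1-ρ₁) = 0.1715/(1-0.1715) = 0.2070
Station 2: ρ₂ = 3.828/7.6 = 0.50368, L₂ = ρ₂/(1-ρ₂) = 0.50368/(1-0.50368) = 1.0148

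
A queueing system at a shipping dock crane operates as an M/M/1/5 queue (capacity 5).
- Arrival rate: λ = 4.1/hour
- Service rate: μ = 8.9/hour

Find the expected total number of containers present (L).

ρ = λ/μ = 4.1/8.9 = 0.4607
P₀ = (1-ρ)/(1-ρ^(K+1)) = (1-0.4607)/(1-0.4607^6) = 0.5393/0.9904 = 0.5445
P_K = P₀×ρ^K = 0.5445 × 0.4607^5 = 0.5445 × 0.02075 = 0.01130
L = ρ[1 - (K+1)ρ^K + Kρ^(K+1)] / [(1-ρ)(1-ρ^(K+1))]
L = 0.4607 × (1 - 6×0.020753 + 5×0.0095611) / ((1 - 0.4607) × (1 - 0.0095611)) = 0.7963 containers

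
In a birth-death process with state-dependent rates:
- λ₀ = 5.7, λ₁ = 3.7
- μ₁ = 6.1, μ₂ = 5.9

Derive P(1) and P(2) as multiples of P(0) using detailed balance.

Balance equations:
State 0: λ₀P₀ = μ₁P₁ → P₁ = (λ₀/μ₁)P₀ = (5.7/6.1)P₀ = 0.9344P₀
State 1: P₂ = (λ₀λ₁)/(μ₁μ₂)P₀ = (5.7×3.7)/(6.1×5.9)P₀ = 0.5860P₀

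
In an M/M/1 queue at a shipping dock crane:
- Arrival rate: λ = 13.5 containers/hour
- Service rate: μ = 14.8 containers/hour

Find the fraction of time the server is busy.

Server utilization: ρ = λ/μ
ρ = 13.5/14.8 = 0.9122
The server is busy 91.22% of the time.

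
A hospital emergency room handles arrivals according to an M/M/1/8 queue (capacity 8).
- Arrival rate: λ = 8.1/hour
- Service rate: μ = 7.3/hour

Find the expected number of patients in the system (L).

ρ = λ/μ = 8.1/7.3 = 1.10959
P₀ = (1-ρ)/(1-ρ^(K+1)) = (1-1.10959)/(1-1.10959^9) = -0.109590/-1.54955 = 0.07072
P_K = P₀×ρ^K = 0.07072 × 1.10959^8 = 0.07072 × 2.2977 = 0.1625
L = ρ[1 - (K+1)ρ^K + Kρ^(K+1)] / [(1-ρ)(1-ρ^(K+1))]
L = 1.10959 × (1 - 9×2.297737 + 8×2.549546) / ((1 - 1.10959) × (1 - 2.549546)) = 4.6832 patients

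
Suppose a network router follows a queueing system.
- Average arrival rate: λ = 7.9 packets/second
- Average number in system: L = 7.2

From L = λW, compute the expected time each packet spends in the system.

Little's Law: L = λW, so W = L/λ
W = 7.2/7.9 = 0.9114 seconds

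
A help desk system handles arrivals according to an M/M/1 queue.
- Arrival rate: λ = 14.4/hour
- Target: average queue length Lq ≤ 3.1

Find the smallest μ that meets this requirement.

For M/M/1: Lq = λ²/(μ(μ-λ))
Need Lq ≤ 3.1, i.e. μ(μ-λ) ≥ λ²/3.1
μ² - 14.4μ - 207.36/3.1 ≥ 0  →  μ² - 14.4μ - 66.89032 ≥ 0
Quadratic formula (positive root): μ = [λ + √(λ² + 4×66.89032)]/2
Discriminant: 207.36 + 4×66.89032 = 474.9213, √474.9213 = 21.79269
μ ≥ (14.4 + 21.79269)/2 = 18.0963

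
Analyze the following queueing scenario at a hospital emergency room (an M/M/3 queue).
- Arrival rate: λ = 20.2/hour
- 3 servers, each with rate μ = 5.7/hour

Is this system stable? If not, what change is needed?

Stability requires ρ = λ/(cμ) < 1
ρ = 20.2/(3 × 5.7) = 20.2/17.10 = 1.1813
Since 1.1813 ≥ 1, the system is UNSTABLE.
Need c > λ/μ = 20.2/5.7 = 3.54.
Minimum servers needed: c = 4.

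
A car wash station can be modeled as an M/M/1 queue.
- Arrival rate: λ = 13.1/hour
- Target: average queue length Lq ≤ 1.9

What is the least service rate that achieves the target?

For M/M/1: Lq = λ²/(μ(μ-λ))
Need Lq ≤ 1.9, i.e. μ(μ-λ) ≥ λ²/1.9
μ² - 13.1μ - 171.61/1.9 ≥ 0  →  μ² - 13.1μ - 90.321053 ≥ 0
Quadratic formula (positive root): μ = [λ + √(λ² + 4×90.321053)]/2
Discriminant: 171.61 + 4×90.321053 = 532.89421, √532.89421 = 23.084502
μ ≥ (13.1 + 23.084502)/2 = 18.0923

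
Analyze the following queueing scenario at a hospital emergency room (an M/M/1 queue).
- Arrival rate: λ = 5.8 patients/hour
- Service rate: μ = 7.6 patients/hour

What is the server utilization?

Server utilization: ρ = λ/μ
ρ = 5.8/7.6 = 0.7632
The server is busy 76.32% of the time.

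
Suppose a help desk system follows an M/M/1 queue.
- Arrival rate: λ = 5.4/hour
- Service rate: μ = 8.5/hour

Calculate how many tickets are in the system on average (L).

ρ = λ/μ = 5.4/8.5 = 0.6353
For M/M/1: L = λ/(μ-λ)
L = 5.4/(8.5-5.4) = 5.4/3.10
L = 1.7419 tickets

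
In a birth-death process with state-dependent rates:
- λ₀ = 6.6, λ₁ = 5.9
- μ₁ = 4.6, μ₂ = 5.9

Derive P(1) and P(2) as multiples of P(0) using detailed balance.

Balance equations:
State 0: λ₀P₀ = μ₁P₁ → P₁ = (λ₀/μ₁)P₀ = (6.6/4.6)P₀ = 1.4348P₀
State 1: P₂ = (λ₀λ₁)/(μ₁μ₂)P₀ = (6.6×5.9)/(4.6×5.9)P₀ = 1.4348P₀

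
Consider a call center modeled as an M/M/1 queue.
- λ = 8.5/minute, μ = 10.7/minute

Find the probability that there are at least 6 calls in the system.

ρ = λ/μ = 8.5/10.7 = 0.7944
P(N ≥ n) = ρⁿ
P(N ≥ 6) = 0.7944^6
P(N ≥ 6) = 0.2513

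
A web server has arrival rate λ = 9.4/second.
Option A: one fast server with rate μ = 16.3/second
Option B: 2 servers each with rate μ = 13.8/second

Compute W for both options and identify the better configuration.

Option A: single server μ = 16.3 (M/M/1)
  ρ_A = 9.4/16.3 = 0.5767
  W_A = 1/(μ-λ) = 1/(16.3-9.4) = 1/6.90 = 0.1449

Option B: 2 servers μ = 13.8 (M/M/2)
  ρ_B = λ/(cμ) = 9.4/(2×13.8) = 0.3406
  Offered load a = λ/μ = cρ = 9.4/13.8 = 0.6812
  P₀ = [ Σₙ₌₀^1 aⁿ/n! + a^2/(2!(1-ρ)) ]⁻¹
  Σ = a^0/0! + a^1/1! = 1.0000 + 0.6812 = 1.6812
  a^2/(2!(1-ρ)) = 0.4640/(2 × 0.6594) = 0.3518
  P₀ = 1/(1.6812 + 0.3518) = 0.4919
  Lq = P₀·a^2·ρ / (2!(1-ρ)²) = 0.49189 × 0.46398 × 0.34058 / (2 × 0.43484) = 0.08938
  Wq_B = Lq/λ = 0.089378/9.4 = 0.009508
  W_B = Wq_B + 1/μ = 0.009508 + 0.07246 = 0.08197

Since W_B = 0.08197 < W_A = 0.1449, Option B (multiple servers) has the shorter time in system.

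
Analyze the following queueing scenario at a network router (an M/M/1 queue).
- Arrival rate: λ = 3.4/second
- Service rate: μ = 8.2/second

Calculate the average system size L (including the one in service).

ρ = λ/μ = 3.4/8.2 = 0.4146
For M/M/1: L = λ/(μ-λ)
L = 3.4/(8.2-3.4) = 3.4/4.80
L = 0.7083 packets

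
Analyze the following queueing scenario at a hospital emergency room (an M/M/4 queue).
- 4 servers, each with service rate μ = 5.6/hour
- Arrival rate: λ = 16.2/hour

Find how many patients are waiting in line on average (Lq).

Traffic intensity: ρ = λ/(cμ) = 16.2/(4×5.6) = 0.7232
Since ρ = 0.7232 < 1, system is stable.
Offered load a = λ/μ = cρ = 16.2/5.6 = 2.8929
P₀ = [ Σₙ₌₀^3 aⁿ/n! + a^4/(4!(1-ρ)) ]⁻¹
Σ = a^0/0! + a^1/1! + a^2/2! + a^3/3! = 1.00000 + 2.89286 + 4.18431 + 4.03487 = 12.1120
a^4/(4!(1-ρ)) = 70.0338/(24 × 0.276786) = 10.5427
P₀ = 1/(12.1120 + 10.5427) = 0.04414
Lq = P₀·a^4·ρ / (4!(1-ρ)²) = 0.044141 × 70.0338 × 0.72321 / (24 × 0.076610) = 1.2160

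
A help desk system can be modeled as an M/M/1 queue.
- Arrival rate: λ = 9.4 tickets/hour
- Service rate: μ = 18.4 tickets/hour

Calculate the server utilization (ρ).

Server utilization: ρ = λ/μ
ρ = 9.4/18.4 = 0.5109
The server is busy 51.09% of the time.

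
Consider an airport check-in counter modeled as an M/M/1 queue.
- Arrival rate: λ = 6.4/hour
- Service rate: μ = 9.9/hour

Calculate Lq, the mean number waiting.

ρ = λ/μ = 6.4/9.9 = 0.6465
For M/M/1: Lq = λ²/(μ(μ-λ))
Lq = 40.96/(9.9 × 3.50)
Lq = 1.1821 passengers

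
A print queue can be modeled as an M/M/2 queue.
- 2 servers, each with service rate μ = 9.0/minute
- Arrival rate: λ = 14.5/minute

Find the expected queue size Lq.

Traffic intensity: ρ = λ/(cμ) = 14.5/(2×9.0) = 0.8056
Since ρ = 0.8056 < 1, system is stable.
Offered load a = λ/μ = cρ = 14.5/9.0 = 1.6111
P₀ = [ Σₙ₌₀^1 aⁿ/n! + a^2/(2!(1-ρ)) ]⁻¹
Σ = a^0/0! + a^1/1! = 1.0000 + 1.6111 = 2.6111
a^2/(2!(1-ρ)) = 2.59568/(2 × 0.194444) = 6.6746
P₀ = 1/(2.6111 + 6.6746) = 0.1077
Lq = P₀·a^2·ρ / (2!(1-ρ)²) = 0.107692 × 2.59568 × 0.805556 / (2 × 0.0378086) = 2.9779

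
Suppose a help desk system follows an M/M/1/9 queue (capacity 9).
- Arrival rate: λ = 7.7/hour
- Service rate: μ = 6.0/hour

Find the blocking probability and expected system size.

ρ = λ/μ = 7.7/6.0 = 1.28333
P₀ = (1-ρ)/(1-ρ^(K+1)) = (1-1.28333)/(1-1.28333^10) = -0.28333/-11.1167 = 0.02549
P_K = P₀×ρ^K = 0.025487 × 1.28333^9 = 0.025487 × 9.4416 = 0.2406
Blocking probability P_9 = 0.2406 (24.06%)
L = ρ[1 - (K+1)ρ^K + Kρ^(K+1)] / [(1-ρ)(1-ρ^(K+1))]
L = 1.28333 × (1 - 10×9.4416 + 9×12.1167) / ((1 - 1.28333) × (1 - 12.1167)) = 6.3701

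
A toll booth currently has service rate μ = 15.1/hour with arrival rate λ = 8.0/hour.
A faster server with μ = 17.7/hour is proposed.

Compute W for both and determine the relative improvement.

System 1: ρ₁ = 8.0/15.1 = 0.5298, W₁ = 1/(15.1-8.0) = 0.140845
System 2: ρ₂ = 8.0/17.7 = 0.4520, W₂ = 1/(17.7-8.0) = 0.103093
Improvement: (W₁-W₂)/W₁ = (0.140845-0.103093)/0.140845 = 26.80%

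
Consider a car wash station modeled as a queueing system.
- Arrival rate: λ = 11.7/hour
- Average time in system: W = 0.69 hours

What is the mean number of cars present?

Little's Law: L = λW
L = 11.7 × 0.69 = 8.0730 cars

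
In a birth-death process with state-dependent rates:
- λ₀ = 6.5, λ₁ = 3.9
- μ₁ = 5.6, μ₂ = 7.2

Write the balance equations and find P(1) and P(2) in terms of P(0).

Balance equations:
State 0: λ₀P₀ = μ₁P₁ → P₁ = (λ₀/μ₁)P₀ = (6.5/5.6)P₀ = 1.1607P₀
State 1: P₂ = (λ₀λ₁)/(μ₁μ₂)P₀ = (6.5×3.9)/(5.6×7.2)P₀ = 0.6287P₀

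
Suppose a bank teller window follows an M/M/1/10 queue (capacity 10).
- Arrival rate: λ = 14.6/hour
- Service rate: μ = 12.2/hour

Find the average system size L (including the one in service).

ρ = λ/μ = 14.6/12.2 = 1.19672
P₀ = (1-ρ)/(1-ρ^(K+1)) = (1-1.19672)/(1-1.19672^11) = -0.1967/-6.2097 = 0.03168
P_K = P₀×ρ^K = 0.03168 × 1.19672^10 = 0.03168 × 6.0246 = 0.1909
L = ρ[1 - (K+1)ρ^K + Kρ^(K+1)] / [(1-ρ)(1-ρ^(K+1))]
L = 1.19672 × (1 - 11×6.024562 + 10×7.209714) / ((1 - 1.19672) × (1 - 7.209714)) = 6.6881 transactions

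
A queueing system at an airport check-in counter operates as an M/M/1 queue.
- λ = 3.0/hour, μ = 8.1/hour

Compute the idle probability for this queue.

ρ = λ/μ = 3.0/8.1 = 0.3704
P(0) = 1 - ρ = 1 - 0.3704 = 0.6296
The server is idle 62.96% of the time.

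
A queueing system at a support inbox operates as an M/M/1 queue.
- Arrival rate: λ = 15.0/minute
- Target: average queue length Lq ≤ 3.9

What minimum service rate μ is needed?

For M/M/1: Lq = λ²/(μ(μ-λ))
Need Lq ≤ 3.9, i.e. μ(μ-λ) ≥ λ²/3.9
μ² - 15.0μ - 225.00/3.9 ≥ 0  →  μ² - 15.0μ - 57.6923 ≥ 0
Quadratic formula (positive root): μ = [λ + √(λ² + 4×57.6923)]/2
Discriminant: 225.00 + 4×57.6923 = 455.7692, √455.7692 = 21.3488
μ ≥ (15.0 + 21.3488)/2 = 18.1744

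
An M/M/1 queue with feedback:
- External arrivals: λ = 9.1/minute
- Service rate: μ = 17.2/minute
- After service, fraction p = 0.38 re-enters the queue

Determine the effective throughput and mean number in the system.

Effective arrival rate: λ_eff = λ/(1-p) = 9.1/(1-0.38) = 9.1/0.62 = 14.67742
ρ = λ_eff/μ = 14.67742/17.2 = 0.853338
L = ρ/(1-ρ) = 0.853338/(1-0.853338) = 5.8184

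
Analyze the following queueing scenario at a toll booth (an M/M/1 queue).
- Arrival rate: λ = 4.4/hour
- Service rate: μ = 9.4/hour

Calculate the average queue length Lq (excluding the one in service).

ρ = λ/μ = 4.4/9.4 = 0.4681
For M/M/1: Lq = λ²/(μ(μ-λ))
Lq = 19.36/(9.4 × 5.00)
Lq = 0.4119 vehicles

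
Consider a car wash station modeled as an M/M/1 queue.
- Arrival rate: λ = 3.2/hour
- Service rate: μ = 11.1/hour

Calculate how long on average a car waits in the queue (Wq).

First, compute utilization: ρ = λ/μ = 3.2/11.1 = 0.2883
For M/M/1: Wq = λ/(μ(μ-λ))
Wq = 3.2/(11.1 × (11.1-3.2))
Wq = 3.2/(11.1 × 7.90)
Wq = 0.03649 hours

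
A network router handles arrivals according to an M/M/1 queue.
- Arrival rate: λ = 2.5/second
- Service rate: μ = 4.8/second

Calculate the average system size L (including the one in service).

ρ = λ/μ = 2.5/4.8 = 0.5208
For M/M/1: L = λ/(μ-λ)
L = 2.5/(4.8-2.5) = 2.5/2.30
L = 1.0870 packets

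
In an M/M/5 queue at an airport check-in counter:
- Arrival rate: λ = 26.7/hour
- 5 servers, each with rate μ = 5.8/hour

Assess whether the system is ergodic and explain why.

Stability requires ρ = λ/(cμ) < 1
ρ = 26.7/(5 × 5.8) = 26.7/29.00 = 0.9207
Since 0.9207 < 1, the system is STABLE.
The servers are busy 92.07% of the time.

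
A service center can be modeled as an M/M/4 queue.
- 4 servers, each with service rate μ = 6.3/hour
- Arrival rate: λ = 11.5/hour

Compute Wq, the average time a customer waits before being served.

Traffic intensity: ρ = λ/(cμ) = 11.5/(4×6.3) = 0.4563
Since ρ = 0.4563 < 1, system is stable.
Offered load a = λ/μ = cρ = 11.5/6.3 = 1.8254
P₀ = [ Σₙ₌₀^3 aⁿ/n! + a^4/(4!(1-ρ)) ]⁻¹
Σ = a^0/0! + a^1/1! + a^2/2! + a^3/3! = 1.00000 + 1.82540 + 1.66604 + 1.01373 = 5.5052
a^4/(4!(1-ρ)) = 11.1027/(24 × 0.5437) = 0.8509
P₀ = 1/(5.5052 + 0.8509) = 0.1573
Lq = P₀·a^4·ρ / (4!(1-ρ)²) = 0.15733 × 11.1027 × 0.45635 / (24 × 0.29556) = 0.1124
Wq = Lq/λ = 0.11238/11.5 = 0.009772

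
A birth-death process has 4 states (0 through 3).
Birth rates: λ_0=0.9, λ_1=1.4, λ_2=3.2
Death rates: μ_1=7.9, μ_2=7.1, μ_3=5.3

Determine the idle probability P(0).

Ratios P(n)/P(0) = (λ₀···λₙ₋₁)/(μ₁···μₙ):
P(1)/P(0) = (0.9)/(7.9) = 0.113924
P(2)/P(0) = (0.9×1.4)/(7.9×7.1) = 0.0224639
P(3)/P(0) = (0.9×1.4×3.2)/(7.9×7.1×5.3) = 0.0135631

Normalization: ∑ P(n) = 1
P(0) × (1.00000 + 0.113924 + 0.0224639 + 0.0135631) = 1
P(0) × 1.1500 = 1
P(0) = 1/1.1500 = 0.8696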